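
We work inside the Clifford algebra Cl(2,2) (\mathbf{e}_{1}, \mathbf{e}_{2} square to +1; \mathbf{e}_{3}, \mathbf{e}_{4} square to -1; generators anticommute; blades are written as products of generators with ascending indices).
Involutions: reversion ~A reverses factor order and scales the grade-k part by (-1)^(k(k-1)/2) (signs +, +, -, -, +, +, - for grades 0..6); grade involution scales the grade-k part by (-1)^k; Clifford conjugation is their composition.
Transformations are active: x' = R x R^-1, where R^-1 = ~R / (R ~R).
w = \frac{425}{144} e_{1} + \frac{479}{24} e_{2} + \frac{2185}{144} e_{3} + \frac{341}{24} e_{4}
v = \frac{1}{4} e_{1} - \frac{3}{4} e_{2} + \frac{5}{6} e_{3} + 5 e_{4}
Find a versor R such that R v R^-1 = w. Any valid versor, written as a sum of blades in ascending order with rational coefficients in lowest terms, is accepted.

Construction: equal norms (both -\frac{1805}{72}) license R = v + w = \frac{461}{144} e_{1} + \frac{461}{24} e_{2} + \frac{2305}{144} e_{3} + \frac{461}{24} e_{4} — nothing changes along that direction, while (v - w)/2 changes sign, so v maps onto w.
Answer: \frac{461}{144} e_{1} + \frac{461}{24} e_{2} + \frac{2305}{144} e_{3} + \frac{461}{24} e_{4}


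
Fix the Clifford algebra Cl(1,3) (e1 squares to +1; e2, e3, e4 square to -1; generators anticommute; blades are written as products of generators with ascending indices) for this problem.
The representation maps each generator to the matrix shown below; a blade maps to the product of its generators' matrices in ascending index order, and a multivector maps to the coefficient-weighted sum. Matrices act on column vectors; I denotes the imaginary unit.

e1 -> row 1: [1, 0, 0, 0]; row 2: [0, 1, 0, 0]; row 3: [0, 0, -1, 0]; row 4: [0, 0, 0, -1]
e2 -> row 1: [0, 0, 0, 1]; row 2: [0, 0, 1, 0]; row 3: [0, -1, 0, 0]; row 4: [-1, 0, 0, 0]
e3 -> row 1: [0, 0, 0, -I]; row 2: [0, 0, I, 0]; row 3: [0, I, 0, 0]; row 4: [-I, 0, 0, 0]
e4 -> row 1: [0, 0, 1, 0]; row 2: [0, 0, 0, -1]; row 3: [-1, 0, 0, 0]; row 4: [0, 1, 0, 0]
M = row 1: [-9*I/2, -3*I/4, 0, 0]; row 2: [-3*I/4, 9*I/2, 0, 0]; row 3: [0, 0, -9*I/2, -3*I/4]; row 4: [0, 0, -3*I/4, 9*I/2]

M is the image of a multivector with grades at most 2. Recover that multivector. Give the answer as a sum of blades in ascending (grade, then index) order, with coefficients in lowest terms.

Method: the blade images are trace-orthogonal — tr(rho(e_A) rho(e_B)^-1) = 4 if A = B and 0 otherwise — and rho(e_A)^-1 = (e_A)^2 * rho(e_A) with (e_A)^2 = +1 or -1, so the coefficient of e_A in the preimage is (e_A)^2 * tr(M rho(e_A))/4.
Nonzero projections over blades of grade <= 2: e2 e3: (e2 e3)^2 = -1, tr(M rho(e2 e3)) = -18, coefficient 9/2; e3 e4: (e3 e4)^2 = -1, tr(M rho(e3 e4)) = -3, coefficient 3/4. Every other blade of grade <= 2 projects to 0.
Answer: 9/2*e2 e3 + 3/4*e3 e4


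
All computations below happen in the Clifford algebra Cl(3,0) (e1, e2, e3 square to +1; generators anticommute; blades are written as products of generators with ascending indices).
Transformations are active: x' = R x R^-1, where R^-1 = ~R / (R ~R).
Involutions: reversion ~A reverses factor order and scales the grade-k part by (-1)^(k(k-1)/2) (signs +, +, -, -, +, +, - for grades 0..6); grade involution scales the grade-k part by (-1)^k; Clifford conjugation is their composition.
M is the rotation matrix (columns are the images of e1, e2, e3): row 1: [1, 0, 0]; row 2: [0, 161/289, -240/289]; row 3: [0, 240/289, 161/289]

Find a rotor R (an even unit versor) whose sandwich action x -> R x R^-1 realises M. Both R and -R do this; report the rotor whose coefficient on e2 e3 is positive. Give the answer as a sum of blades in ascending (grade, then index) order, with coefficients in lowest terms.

Method: write R = a + b12*e1 e2 + b13*e1 e3 + b23*e2 e3 with a^2 + b12^2 + b13^2 + b23^2 = 1 (so R^-1 = ~R). Expanding the columns R e_j ~R gives tr M = 4a^2 - 1 and, from the antisymmetric part, M21 - M12 = -4a*b12, M13 - M31 = 4a*b13, M32 - M23 = -4a*b23.
Here tr M = 611/289, so a^2 = (1 + tr M)/4 = 225/289 and a = ±15/17. Taking a = 15/17: M21 - M12 = 0, M13 - M31 = 0, M32 - M23 = 480/289, giving b12 = 0, b13 = 0, b23 = -8/17, i.e. R = 15/17 - 8/17*e2 e3.
Its e2 e3 coefficient is negative, so report the other preimage -R.
Answer: -15/17 + 8/17*e2 e3. Uniqueness: Spin(3) -> SO(3) maps R and -R to the same rotation of trace 611/289; fixing the sign of the e2 e3 coefficient removes the ambiguity.


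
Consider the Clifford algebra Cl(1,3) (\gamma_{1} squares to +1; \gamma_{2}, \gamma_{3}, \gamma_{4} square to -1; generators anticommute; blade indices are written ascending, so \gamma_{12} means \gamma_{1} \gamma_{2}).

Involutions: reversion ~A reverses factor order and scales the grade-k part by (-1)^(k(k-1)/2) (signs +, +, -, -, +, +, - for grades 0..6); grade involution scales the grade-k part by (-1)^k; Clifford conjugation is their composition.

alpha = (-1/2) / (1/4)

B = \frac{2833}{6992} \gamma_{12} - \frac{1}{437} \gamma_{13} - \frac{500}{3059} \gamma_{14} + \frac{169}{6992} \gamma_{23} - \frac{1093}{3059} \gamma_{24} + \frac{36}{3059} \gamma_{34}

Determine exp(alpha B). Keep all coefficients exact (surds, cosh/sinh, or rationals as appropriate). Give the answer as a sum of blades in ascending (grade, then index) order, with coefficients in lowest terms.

B^2 term by term: the squares give (\frac{2833}{6992})^2*(\gamma_{12})^2 + (-\frac{1}{437})^2*(\gamma_{13})^2 + (-\frac{500}{3059})^2*(\gamma_{14})^2 + (\frac{169}{6992})^2*(\gamma_{23})^2 + (-\frac{1093}{3059})^2*(\gamma_{24})^2 + (\frac{36}{3059})^2*(\gamma_{34})^2 = \frac{8025889}{48888064}*(+1) + \frac{1}{190969}*(+1) + \frac{250000}{9357481}*(+1) + \frac{28561}{48888064}*(-1) + \frac{1194649}{9357481}*(-1) + \frac{1296}{9357481}*(-1) = \frac{1}{16} (each basis 2-blade squares to minus the product of its generators' squares); cross terms between blades sharing an index anticommute and cancel; the commuting (index-disjoint) pairs give grade-4 terms 2*c*c'*(blade product), which cancel blade by blade — \gamma_{1234}: \frac{25497}{2673566} - \frac{2186}{1336783} - \frac{21125}{2673566} = 0 — confirming B is simple. So B^2 = \frac{1}{16}.
B^2 = \frac{1}{16} — the positive square puts this in the hyperbolic regime; l = \frac{1}{4}, alpha*l = - \frac{1}{2}, so exp(alpha B) = cosh(- \frac{1}{2}) + (sinh(- \frac{1}{2})/(\frac{1}{4}))*B = \cosh{\left(\frac{1}{2} \right)} + (- 4 \sinh{\left(\frac{1}{2} \right)})*B.
Answer: \cosh{\left(\frac{1}{2} \right)} - \frac{2833 \sinh{\left(\frac{1}{2} \right)}}{1748} \gamma_{12} + \frac{4 \sinh{\left(\frac{1}{2} \right)}}{437} \gamma_{13} + \frac{2000 \sinh{\left(\frac{1}{2} \right)}}{3059} \gamma_{14} - \frac{169 \sinh{\left(\frac{1}{2} \right)}}{1748} \gamma_{23} + \frac{4372 \sinh{\left(\frac{1}{2} \right)}}{3059} \gamma_{24} - \frac{144 \sinh{\left(\frac{1}{2} \right)}}{3059} \gamma_{34}


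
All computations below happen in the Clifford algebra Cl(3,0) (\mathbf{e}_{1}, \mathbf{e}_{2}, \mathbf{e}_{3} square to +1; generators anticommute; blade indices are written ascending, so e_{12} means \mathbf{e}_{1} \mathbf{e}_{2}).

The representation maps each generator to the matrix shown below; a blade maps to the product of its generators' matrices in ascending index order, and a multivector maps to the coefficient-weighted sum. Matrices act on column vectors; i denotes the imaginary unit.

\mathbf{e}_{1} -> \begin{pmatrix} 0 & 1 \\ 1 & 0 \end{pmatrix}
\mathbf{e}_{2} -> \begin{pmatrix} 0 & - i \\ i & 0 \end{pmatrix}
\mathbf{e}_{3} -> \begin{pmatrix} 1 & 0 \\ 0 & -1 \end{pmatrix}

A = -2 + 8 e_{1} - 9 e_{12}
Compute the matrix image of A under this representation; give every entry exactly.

Bivector images (products of the table entries): rho(e_{12}) = rho(\mathbf{e}_{1})rho(\mathbf{e}_{2}) = \begin{pmatrix} i & 0 \\ 0 & - i \end{pmatrix}.
M = (-2)*1 + (8)*rho(e_{1}) + (-9)*rho(e_{12}), summed entrywise (1 is the identity matrix):
Answer: \begin{pmatrix} -2 - 9 i & 8 \\ 8 & -2 + 9 i \end{pmatrix}


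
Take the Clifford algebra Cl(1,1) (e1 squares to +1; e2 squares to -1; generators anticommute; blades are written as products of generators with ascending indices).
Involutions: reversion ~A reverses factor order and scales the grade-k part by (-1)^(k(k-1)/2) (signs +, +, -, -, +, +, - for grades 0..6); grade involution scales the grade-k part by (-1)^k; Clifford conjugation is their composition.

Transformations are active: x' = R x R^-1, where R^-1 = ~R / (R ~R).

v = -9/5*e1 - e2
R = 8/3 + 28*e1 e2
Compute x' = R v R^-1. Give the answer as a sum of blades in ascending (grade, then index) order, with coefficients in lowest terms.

~R = 8/3 - 28*e1 e2, and R ~R = -6992/9, so R^-1 = ~R / (-6992/9).
R v = 116/5*e1 + 716/15*e2
Answer: 717/437*e1 + 1469/2185*e2


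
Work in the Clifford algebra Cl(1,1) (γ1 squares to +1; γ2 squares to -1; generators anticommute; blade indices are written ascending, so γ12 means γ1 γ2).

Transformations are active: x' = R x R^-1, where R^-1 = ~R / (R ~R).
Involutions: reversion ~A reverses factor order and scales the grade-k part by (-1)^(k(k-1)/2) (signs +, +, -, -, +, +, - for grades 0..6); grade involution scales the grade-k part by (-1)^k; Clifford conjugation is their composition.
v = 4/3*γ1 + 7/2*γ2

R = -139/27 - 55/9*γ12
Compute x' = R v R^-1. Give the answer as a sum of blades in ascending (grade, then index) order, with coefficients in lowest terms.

~R = -139/27 + 55/9*γ12, and R ~R = -7904/729, so R^-1 = ~R / (-7904/729).
R v = 2353/162*γ1 - 533/54*γ2
Answer: 22727/1824*γ1 - 7827/608*γ2


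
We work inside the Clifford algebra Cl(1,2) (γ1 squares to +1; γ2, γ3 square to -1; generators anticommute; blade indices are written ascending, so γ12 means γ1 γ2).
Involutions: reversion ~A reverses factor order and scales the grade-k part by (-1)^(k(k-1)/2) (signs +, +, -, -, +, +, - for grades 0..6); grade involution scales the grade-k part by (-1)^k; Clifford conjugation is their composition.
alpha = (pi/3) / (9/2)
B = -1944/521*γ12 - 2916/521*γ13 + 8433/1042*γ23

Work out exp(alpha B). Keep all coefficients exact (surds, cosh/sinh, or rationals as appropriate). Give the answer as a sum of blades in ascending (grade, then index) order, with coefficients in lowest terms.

B^2 term by term: the squares give (-1944/521)^2*(γ12)^2 + (-2916/521)^2*(γ13)^2 + (8433/1042)^2*(γ23)^2 = 3779136/271441*(+1) + 8503056/271441*(+1) + 71115489/1085764*(-1) = -81/4 (each basis 2-blade squares to minus the product of its generators' squares); cross terms between blades sharing an index anticommute and cancel. So B^2 = -81/4.
B^2 = -81/4 — the series telescopes trigonometrically here: l = 9/2, alpha*l = pi/3, so exp(alpha B) = cos(pi/3) + (sin(pi/3)/(9/2))*B = 1/2 + (sqrt(3)/9)*B.
Answer: 1/2 - 216*sqrt(3)/521*γ12 - 324*sqrt(3)/521*γ13 + 937*sqrt(3)/1042*γ23


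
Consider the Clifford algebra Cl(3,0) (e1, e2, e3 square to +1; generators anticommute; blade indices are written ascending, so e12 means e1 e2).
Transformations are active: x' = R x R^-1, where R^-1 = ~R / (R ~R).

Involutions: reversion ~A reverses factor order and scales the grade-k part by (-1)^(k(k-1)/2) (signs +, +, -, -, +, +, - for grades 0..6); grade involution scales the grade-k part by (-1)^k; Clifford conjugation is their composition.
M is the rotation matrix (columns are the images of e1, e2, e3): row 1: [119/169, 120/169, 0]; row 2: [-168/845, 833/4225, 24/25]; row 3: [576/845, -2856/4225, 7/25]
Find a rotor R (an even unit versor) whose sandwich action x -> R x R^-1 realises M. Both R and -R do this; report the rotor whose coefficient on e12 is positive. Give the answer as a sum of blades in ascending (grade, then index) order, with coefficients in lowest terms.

Method: write R = a + b12*e12 + b13*e13 + b23*e23 with a^2 + b12^2 + b13^2 + b23^2 = 1 (so R^-1 = ~R). Expanding the columns R e_j ~R gives tr M = 4a^2 - 1 and, from the antisymmetric part, M21 - M12 = -4a*b12, M13 - M31 = 4a*b13, M32 - M23 = -4a*b23.
Here tr M = 4991/4225, so a^2 = (1 + tr M)/4 = 2304/4225 and a = ±48/65. Taking a = 48/65: M21 - M12 = -768/845, M13 - M31 = -576/845, M32 - M23 = -6912/4225, giving b12 = 4/13, b13 = -3/13, b23 = 36/65, i.e. R = 48/65 + 4/13*e12 - 3/13*e13 + 36/65*e23.
Its e12 coefficient is already positive.
Answer: 48/65 + 4/13*e12 - 3/13*e13 + 36/65*e23. Key observation: the double cover Spin(3) -> SO(3) sends R and -R to the same matrix (trace 4991/4225 here), so the stated sign of the e12 coefficient is what selects one sheet.


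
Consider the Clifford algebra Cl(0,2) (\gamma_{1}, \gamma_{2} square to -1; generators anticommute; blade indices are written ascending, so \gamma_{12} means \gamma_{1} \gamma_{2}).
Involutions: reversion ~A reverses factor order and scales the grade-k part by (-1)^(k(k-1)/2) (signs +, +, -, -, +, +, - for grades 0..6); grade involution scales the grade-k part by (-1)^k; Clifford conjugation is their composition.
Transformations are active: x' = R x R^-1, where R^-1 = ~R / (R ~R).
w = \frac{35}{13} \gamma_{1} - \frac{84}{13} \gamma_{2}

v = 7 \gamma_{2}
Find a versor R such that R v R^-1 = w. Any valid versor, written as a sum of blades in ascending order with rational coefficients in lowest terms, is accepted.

Equal squares first: v^2 = w^2 = -49. Then v + w = \frac{35}{13} \gamma_{1} + \frac{7}{13} \gamma_{2} is a versor taking v to w, provided it is invertible.
Answer: \frac{35}{13} \gamma_{1} + \frac{7}{13} \gamma_{2}


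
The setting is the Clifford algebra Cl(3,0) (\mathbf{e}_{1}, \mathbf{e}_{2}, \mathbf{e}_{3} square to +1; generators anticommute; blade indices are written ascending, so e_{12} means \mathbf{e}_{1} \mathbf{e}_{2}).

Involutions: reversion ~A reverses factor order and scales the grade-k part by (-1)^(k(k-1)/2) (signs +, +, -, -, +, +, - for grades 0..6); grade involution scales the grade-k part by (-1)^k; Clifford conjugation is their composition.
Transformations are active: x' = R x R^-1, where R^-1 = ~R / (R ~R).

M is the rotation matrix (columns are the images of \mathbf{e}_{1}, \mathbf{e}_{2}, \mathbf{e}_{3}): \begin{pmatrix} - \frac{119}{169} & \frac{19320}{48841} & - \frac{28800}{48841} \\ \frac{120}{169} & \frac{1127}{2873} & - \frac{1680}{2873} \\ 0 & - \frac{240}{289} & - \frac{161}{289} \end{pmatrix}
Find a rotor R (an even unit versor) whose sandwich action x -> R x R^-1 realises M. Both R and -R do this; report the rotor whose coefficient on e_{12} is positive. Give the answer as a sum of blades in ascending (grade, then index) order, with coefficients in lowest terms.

Method: write R = a + b12*e_{12} + b13*e_{13} + b23*e_{23} with a^2 + b12^2 + b13^2 + b23^2 = 1 (so R^-1 = ~R). Expanding the columns R e_j ~R gives tr M = 4a^2 - 1 and, from the antisymmetric part, M21 - M12 = -4a*b12, M13 - M31 = 4a*b13, M32 - M23 = -4a*b23.
Here tr M = -\frac{42441}{48841}, so a^2 = (1 + tr M)/4 = \frac{1600}{48841} and a = ±\frac{40}{221}. Taking a = \frac{40}{221}: M21 - M12 = \frac{15360}{48841}, M13 - M31 = -\frac{28800}{48841}, M32 - M23 = -\frac{12000}{48841}, giving b12 = -\frac{96}{221}, b13 = -\frac{180}{221}, b23 = \frac{75}{221}, i.e. R = \frac{40}{221} - \frac{96}{221} e_{12} - \frac{180}{221} e_{13} + \frac{75}{221} e_{23}.
Its e_{12} coefficient is negative, so report the other preimage -R.
Answer: -\frac{40}{221} + \frac{96}{221} e_{12} + \frac{180}{221} e_{13} - \frac{75}{221} e_{23}. Note: both R and -R realise this M (trace -\frac{42441}{48841}); the covering map identifies them, and the e_{12}-coefficient sign is the tie-breaker.


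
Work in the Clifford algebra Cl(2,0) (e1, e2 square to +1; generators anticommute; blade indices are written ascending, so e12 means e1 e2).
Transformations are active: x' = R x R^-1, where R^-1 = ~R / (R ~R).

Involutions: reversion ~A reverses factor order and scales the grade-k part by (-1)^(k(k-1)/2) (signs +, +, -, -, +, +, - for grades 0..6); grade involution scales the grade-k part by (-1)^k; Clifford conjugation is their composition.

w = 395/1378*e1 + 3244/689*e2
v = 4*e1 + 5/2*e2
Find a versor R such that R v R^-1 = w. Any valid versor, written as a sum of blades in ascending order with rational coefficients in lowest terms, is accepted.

Reasoning: v^2 = w^2 = 89/4 since conjugation preserves the quadratic form; R = v + w = 5907/1378*e1 + 9933/1378*e2 is then valid when invertible, keeping its own part and reversing (v - w)/2.
Answer: 5907/1378*e1 + 9933/1378*e2


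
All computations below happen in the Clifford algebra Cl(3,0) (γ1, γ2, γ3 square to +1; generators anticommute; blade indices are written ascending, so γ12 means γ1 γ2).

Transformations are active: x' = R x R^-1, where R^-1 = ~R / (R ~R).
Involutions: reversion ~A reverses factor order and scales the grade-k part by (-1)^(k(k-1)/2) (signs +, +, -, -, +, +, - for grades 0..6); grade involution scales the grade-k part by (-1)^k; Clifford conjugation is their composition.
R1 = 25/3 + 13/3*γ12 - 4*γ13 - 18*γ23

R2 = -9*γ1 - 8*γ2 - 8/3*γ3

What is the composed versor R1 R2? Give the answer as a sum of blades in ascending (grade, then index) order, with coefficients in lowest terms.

Distribute over the terms of R2 (each basis-blade product reordered to ascending indices, repeated generators contracted through their squares):
R1 (-9*γ1) = -75*γ1 + 39*γ2 - 36*γ3 + 162*γ123
R1 (-8*γ2) = -104/3*γ1 - 200/3*γ2 - 144*γ3 - 32*γ123
R1 (-8/3*γ3) = 32/3*γ1 + 48*γ2 - 200/9*γ3 - 104/9*γ123
Summing the partial products and collecting blades:
Answer: -99*γ1 + 61/3*γ2 - 1820/9*γ3 + 1066/9*γ123


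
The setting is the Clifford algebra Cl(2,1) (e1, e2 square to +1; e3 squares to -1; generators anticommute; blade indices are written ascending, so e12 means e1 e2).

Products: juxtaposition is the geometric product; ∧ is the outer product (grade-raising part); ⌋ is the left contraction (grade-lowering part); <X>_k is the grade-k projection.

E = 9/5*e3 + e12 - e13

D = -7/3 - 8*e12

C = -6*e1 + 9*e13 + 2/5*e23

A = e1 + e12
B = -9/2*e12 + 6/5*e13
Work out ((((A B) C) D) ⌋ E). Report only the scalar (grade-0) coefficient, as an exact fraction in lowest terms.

step 1: 9/2 - 9/2*e2 + 6/5*e3 - 6/5*e23
step 2: -12/25 - 81/5*e1 + 12/25*e2 - 9/5*e3 - 81/5*e12 + 477/10*e13 + 9/5*e23 + 477/10*e123
step 3: -3212/25 + 1041/25*e1 + 3212/25*e2 + 1929/5*e3 + 1041/25*e12 - 969/10*e13 - 1929/5*e23 - 969/10*e123
step 4: -31959/50 - 12857/25*e1 + 1041/25*e2 - 34113/125*e3 - 3212/25*e12 + 3212/25*e13
Answer: -31959/50


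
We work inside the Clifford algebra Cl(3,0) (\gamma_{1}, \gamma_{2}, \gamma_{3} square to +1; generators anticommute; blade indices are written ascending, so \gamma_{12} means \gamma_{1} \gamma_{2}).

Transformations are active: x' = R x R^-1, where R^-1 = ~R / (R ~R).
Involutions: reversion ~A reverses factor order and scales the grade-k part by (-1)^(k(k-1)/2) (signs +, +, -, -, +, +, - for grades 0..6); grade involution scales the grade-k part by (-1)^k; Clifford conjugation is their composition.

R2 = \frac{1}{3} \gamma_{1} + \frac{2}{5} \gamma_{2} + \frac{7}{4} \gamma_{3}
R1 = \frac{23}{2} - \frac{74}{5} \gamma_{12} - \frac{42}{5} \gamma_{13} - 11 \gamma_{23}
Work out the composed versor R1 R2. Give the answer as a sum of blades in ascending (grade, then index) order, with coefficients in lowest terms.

Distribute over the terms of R2 (each basis-blade product reordered to ascending indices, repeated generators contracted through their squares):
R1 (\frac{1}{3} \gamma_{1}) = \frac{23}{6} \gamma_{1} + \frac{74}{15} \gamma_{2} + \frac{14}{5} \gamma_{3} - \frac{11}{3} \gamma_{123}
R1 (\frac{2}{5} \gamma_{2}) = -\frac{148}{25} \gamma_{1} + \frac{23}{5} \gamma_{2} + \frac{22}{5} \gamma_{3} + \frac{84}{25} \gamma_{123}
R1 (\frac{7}{4} \gamma_{3}) = -\frac{147}{10} \gamma_{1} - \frac{77}{4} \gamma_{2} + \frac{161}{8} \gamma_{3} - \frac{259}{10} \gamma_{123}
Summing the partial products and collecting blades:
Answer: -\frac{1259}{75} \gamma_{1} - \frac{583}{60} \gamma_{2} + \frac{1093}{40} \gamma_{3} - \frac{3931}{150} \gamma_{123}


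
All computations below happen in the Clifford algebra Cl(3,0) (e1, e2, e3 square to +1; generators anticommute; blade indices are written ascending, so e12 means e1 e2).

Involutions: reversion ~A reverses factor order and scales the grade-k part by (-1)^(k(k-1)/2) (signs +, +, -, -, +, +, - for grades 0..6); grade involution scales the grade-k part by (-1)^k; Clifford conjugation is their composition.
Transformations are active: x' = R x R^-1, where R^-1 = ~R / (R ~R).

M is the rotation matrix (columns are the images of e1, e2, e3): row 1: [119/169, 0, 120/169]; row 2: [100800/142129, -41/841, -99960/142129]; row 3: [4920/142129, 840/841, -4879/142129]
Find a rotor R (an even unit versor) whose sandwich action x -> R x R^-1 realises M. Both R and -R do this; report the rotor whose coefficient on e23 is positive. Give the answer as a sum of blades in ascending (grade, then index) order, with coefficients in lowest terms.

Method: write R = a + b12*e12 + b13*e13 + b23*e23 with a^2 + b12^2 + b13^2 + b23^2 = 1 (so R^-1 = ~R). Expanding the columns R e_j ~R gives tr M = 4a^2 - 1 and, from the antisymmetric part, M21 - M12 = -4a*b12, M13 - M31 = 4a*b13, M32 - M23 = -4a*b23.
Here tr M = 88271/142129, so a^2 = (1 + tr M)/4 = 57600/142129 and a = ±240/377. Taking a = 240/377: M21 - M12 = 100800/142129, M13 - M31 = 96000/142129, M32 - M23 = 241920/142129, giving b12 = -105/377, b13 = 100/377, b23 = -252/377, i.e. R = 240/377 - 105/377*e12 + 100/377*e13 - 252/377*e23.
Its e23 coefficient is negative, so report the other preimage -R.
Answer: -240/377 + 105/377*e12 - 100/377*e13 + 252/377*e23. Note: both R and -R realise this M (trace 88271/142129); the covering map identifies them, and the e23-coefficient sign is the tie-breaker.


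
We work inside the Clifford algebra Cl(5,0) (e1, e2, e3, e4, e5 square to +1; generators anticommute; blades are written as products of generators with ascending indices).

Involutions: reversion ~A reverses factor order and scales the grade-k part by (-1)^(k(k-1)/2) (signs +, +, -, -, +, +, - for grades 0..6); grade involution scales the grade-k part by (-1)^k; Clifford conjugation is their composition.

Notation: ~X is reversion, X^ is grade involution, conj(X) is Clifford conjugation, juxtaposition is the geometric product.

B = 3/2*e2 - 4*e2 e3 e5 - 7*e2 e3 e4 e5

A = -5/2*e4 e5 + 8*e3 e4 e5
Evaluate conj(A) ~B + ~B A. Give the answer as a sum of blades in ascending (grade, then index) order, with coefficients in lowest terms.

first term: -56*e2 + 35/2*e2 e3 - 32*e2 e4 + 10*e2 e3 e4 + 15/4*e2 e4 e5 - 12*e2 e3 e4 e5
second term: 56*e2 - 35/2*e2 e3 + 32*e2 e4 + 10*e2 e3 e4 - 15/4*e2 e4 e5 + 12*e2 e3 e4 e5
Answer: 20*e2 e3 e4


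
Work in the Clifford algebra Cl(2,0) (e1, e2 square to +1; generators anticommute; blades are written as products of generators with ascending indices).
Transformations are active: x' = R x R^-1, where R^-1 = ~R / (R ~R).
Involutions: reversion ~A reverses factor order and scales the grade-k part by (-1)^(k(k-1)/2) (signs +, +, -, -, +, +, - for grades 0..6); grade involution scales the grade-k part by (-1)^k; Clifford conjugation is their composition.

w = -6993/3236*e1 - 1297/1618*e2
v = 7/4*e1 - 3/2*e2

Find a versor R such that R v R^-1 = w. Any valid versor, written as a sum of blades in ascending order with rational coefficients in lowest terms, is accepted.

Construction: equal norms (both 85/16) license R = v + w = -665/1618*e1 - 1862/809*e2 — nothing changes along that direction, while (v - w)/2 changes sign, so v maps onto w.
Answer: -665/1618*e1 - 1862/809*e2


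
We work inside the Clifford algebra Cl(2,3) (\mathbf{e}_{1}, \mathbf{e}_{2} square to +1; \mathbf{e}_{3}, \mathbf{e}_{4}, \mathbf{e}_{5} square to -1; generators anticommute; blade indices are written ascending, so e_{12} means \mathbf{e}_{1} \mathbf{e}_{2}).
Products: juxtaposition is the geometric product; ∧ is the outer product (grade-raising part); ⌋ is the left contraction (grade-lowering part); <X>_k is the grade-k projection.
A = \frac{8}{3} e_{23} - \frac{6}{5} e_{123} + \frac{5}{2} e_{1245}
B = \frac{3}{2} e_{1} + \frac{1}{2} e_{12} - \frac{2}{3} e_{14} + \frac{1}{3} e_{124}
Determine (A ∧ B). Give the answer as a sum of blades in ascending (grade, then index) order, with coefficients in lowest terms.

step 1: 4 e_{123} - \frac{16}{9} e_{1234}
Answer: 4 e_{123} - \frac{16}{9} e_{1234}


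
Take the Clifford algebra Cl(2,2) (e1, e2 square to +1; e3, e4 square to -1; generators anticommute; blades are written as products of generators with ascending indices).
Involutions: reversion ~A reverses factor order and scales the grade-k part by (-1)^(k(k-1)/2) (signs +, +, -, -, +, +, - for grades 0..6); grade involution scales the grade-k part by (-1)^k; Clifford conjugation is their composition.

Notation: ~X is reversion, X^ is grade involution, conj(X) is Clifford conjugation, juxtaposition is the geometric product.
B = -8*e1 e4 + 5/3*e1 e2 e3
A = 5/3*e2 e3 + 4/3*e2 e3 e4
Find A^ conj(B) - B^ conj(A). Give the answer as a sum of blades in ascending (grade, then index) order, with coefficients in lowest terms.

first term: 25/9*e1 + 20/9*e1 e4 - 32/3*e1 e2 e3 + 40/3*e1 e2 e3 e4
second term: 25/9*e1 - 20/9*e1 e4 + 32/3*e1 e2 e3 + 40/3*e1 e2 e3 e4
Answer: 40/9*e1 e4 - 64/3*e1 e2 e3


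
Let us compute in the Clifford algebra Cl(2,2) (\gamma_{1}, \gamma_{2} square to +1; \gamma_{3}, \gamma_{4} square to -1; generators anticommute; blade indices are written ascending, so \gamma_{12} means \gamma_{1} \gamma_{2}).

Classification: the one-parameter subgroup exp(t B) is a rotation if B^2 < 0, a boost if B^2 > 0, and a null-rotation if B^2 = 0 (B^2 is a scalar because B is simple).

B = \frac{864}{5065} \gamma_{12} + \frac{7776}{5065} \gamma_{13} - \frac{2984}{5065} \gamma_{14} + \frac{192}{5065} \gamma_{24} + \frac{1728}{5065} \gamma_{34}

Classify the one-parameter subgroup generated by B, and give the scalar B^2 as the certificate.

B^2 term by term: the squares give (\frac{864}{5065})^2*(\gamma_{12})^2 + (\frac{7776}{5065})^2*(\gamma_{13})^2 + (-\frac{2984}{5065})^2*(\gamma_{14})^2 + (\frac{192}{5065})^2*(\gamma_{24})^2 + (\frac{1728}{5065})^2*(\gamma_{34})^2 = \frac{746496}{25654225}*(-1) + \frac{60466176}{25654225}*(+1) + \frac{8904256}{25654225}*(+1) + \frac{36864}{25654225}*(+1) + \frac{2985984}{25654225}*(-1) = \frac{64}{25} (each basis 2-blade squares to minus the product of its generators' squares); cross terms between blades sharing an index anticommute and cancel; the commuting (index-disjoint) pairs give grade-4 terms 2*c*c'*(blade product), which cancel blade by blade — \gamma_{1234}: \frac{2985984}{25654225} - \frac{2985984}{25654225} = 0 — confirming B is simple. So B^2 = \frac{64}{25}.
Answer: boost, certificate B^2 = \frac{64}{25}. B^2 = \frac{64}{25} is basis-independent, so its sign is the whole story.


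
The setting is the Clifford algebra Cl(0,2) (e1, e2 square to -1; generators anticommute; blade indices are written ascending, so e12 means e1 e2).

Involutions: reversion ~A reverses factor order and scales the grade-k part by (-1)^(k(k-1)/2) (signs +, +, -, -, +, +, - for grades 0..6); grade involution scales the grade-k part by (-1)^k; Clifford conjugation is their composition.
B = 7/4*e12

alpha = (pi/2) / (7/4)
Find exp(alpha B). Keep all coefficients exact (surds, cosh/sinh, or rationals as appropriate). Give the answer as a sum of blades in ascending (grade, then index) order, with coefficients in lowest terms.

B^2 = (7/4)^2*(e12)^2 = 49/16*(-1) = -49/16 (a basis 2-blade squares to minus the product of its generators' squares).
B^2 = -49/16 — circular case — the even/odd split gives cos and sin: l = 7/4, alpha*l = pi/2, so exp(alpha B) = cos(pi/2) + (sin(pi/2)/(7/4))*B = 0 + (4/7)*B.
Answer: e12


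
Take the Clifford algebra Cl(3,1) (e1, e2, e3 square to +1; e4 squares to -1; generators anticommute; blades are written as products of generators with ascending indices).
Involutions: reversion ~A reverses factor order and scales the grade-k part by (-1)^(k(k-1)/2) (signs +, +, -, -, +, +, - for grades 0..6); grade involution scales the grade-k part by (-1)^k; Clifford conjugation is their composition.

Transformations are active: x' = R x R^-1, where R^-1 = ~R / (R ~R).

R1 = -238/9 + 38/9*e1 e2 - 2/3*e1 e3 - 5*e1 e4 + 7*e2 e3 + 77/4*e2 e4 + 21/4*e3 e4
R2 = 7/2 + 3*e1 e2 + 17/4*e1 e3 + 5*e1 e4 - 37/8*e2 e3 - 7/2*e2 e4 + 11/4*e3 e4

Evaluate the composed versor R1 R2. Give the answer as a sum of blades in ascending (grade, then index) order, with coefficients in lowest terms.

Distribute over the grade parts of R1 (each basis-blade product reordered to ascending indices, repeated generators contracted through their squares):
<R1>_0 (= -238/9) R2 = -833/9 - 238/3*e1 e2 - 2023/18*e1 e3 - 1190/9*e1 e4 + 4403/36*e2 e3 + 833/9*e2 e4 - 1309/18*e3 e4
<R1>_2 (= 38/9*e1 e2 - 2/3*e1 e3 - 5*e1 e4 + 7*e2 e3 + 77/4*e2 e4 + 21/4*e3 e4) R2 = -2659/48 - 1343/36*e1 e2 - 2983/36*e1 e3 - 16441/144*e1 e4 + 10925/144*e2 e3 + 21541/288*e2 e4 - 6151/96*e3 e4 + 193/144*e1 e2 e3 e4
Summing the partial products and collecting blades:
Answer: -21305/144 - 4199/36*e1 e2 - 781/4*e1 e3 - 11827/48*e1 e4 + 28537/144*e2 e3 + 48197/288*e2 e4 - 39397/288*e3 e4 + 193/144*e1 e2 e3 e4


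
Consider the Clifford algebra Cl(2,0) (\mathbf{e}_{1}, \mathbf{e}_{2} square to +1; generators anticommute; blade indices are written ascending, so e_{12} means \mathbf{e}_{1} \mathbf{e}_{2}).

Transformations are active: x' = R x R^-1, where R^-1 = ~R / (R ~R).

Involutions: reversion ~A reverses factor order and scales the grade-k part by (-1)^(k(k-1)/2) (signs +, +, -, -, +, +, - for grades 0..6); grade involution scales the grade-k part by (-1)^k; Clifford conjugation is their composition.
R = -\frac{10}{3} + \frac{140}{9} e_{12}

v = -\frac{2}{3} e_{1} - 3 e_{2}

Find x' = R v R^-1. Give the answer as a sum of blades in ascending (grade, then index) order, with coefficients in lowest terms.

~R = -\frac{10}{3} - \frac{140}{9} e_{12}, and R ~R = \frac{20500}{81}, so R^-1 = ~R / (\frac{20500}{81}).
R v = -\frac{400}{9} e_{1} + \frac{550}{27} e_{2}
Answer: \frac{226}{123} e_{1} + \frac{101}{41} e_{2}


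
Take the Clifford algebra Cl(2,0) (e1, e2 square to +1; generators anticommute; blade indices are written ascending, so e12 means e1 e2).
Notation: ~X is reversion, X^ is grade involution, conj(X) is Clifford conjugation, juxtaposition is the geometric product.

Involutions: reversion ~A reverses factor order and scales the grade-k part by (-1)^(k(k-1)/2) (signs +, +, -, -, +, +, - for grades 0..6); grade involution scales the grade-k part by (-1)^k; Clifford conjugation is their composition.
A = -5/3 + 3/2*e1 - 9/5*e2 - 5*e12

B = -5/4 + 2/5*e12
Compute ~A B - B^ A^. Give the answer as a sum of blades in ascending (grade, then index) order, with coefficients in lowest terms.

first term: 1/12 - 231/200*e1 + 57/20*e2 - 83/12*e12
second term: 49/12 + 519/200*e1 - 33/20*e2 + 67/12*e12
Answer: -4 - 15/4*e1 + 9/2*e2 - 25/2*e12


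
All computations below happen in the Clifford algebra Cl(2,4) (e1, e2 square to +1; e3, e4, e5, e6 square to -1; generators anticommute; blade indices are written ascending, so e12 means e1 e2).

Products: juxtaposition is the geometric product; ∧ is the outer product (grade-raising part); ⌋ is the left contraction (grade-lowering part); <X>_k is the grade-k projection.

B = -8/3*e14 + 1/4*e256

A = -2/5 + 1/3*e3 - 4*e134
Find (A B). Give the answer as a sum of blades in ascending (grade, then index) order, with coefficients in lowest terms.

step 1: -32/3*e3 + 16/15*e14 + 8/9*e134 - 1/10*e256 - 1/12*e2356 - e123456
Answer: -32/3*e3 + 16/15*e14 + 8/9*e134 - 1/10*e256 - 1/12*e2356 - e123456


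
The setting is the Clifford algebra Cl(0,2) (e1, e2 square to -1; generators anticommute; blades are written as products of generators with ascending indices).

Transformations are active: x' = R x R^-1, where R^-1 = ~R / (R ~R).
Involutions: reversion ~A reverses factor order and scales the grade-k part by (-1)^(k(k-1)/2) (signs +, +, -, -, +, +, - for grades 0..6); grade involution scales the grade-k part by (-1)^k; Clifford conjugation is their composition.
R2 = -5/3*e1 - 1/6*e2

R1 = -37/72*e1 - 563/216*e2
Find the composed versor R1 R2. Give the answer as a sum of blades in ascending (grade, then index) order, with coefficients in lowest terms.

Distribute over the terms of R1 (each basis-blade product reordered to ascending indices, repeated generators contracted through their squares):
(-37/72*e1) R2 = -185/216 + 37/432*e1 e2
(-563/216*e2) R2 = -563/1296 - 2815/648*e1 e2
Summing the partial products and collecting blades:
Answer: -1673/1296 - 5519/1296*e1 e2


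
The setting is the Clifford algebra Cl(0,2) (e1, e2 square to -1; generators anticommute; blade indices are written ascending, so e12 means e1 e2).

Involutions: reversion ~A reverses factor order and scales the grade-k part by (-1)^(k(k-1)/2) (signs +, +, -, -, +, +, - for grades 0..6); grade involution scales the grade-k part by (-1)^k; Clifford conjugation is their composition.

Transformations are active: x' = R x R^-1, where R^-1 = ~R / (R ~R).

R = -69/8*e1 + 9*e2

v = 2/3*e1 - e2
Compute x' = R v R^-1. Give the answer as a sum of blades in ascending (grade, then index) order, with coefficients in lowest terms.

~R = -69/8*e1 + 9*e2, and R ~R = -9945/64, so R^-1 = ~R / (-9945/64).
R v = 59/4 + 21/8*e12
Answer: 3218/3315*e1 - 783/1105*e2


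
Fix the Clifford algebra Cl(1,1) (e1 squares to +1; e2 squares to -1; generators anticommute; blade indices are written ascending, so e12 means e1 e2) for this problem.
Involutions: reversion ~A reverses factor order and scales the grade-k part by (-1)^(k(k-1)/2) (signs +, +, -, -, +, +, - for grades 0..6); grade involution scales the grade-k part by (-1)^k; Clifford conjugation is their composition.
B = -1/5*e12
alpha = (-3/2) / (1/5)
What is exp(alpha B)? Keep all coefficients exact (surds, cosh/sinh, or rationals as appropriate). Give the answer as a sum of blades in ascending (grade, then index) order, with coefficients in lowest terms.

B^2 = (-1/5)^2*(e12)^2 = 1/25*(+1) = 1/25 (a basis 2-blade squares to minus the product of its generators' squares).
B^2 = 1/25 — a positive square means the series sums to a boost: l = 1/5, alpha*l = -3/2, so exp(alpha B) = cosh(-3/2) + (sinh(-3/2)/(1/5))*B = cosh(3/2) + (-5*sinh(3/2))*B.
Answer: cosh(3/2) + sinh(3/2)*e12


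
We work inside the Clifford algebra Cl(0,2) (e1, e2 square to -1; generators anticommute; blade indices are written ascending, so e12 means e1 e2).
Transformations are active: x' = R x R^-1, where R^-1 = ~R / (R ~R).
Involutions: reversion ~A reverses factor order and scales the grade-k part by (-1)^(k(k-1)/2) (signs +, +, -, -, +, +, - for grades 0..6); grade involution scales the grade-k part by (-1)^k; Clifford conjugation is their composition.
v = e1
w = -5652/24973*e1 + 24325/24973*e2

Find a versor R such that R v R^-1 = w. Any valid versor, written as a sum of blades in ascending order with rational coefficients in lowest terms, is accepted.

The midline construction: v and w both square to -1, so reflecting in their sum 19321/24973*e1 + 24325/24973*e2 exchanges them.
Answer: 19321/24973*e1 + 24325/24973*e2


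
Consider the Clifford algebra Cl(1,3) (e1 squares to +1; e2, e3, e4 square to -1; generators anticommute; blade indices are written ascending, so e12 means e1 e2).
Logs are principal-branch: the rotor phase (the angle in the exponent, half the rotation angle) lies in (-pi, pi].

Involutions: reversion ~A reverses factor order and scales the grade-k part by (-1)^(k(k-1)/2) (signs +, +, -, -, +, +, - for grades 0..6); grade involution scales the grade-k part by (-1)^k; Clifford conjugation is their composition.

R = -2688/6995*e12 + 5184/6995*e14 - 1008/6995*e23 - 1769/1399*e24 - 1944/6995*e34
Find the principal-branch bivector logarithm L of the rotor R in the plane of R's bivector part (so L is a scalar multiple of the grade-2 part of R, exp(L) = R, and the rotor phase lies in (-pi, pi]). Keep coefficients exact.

The scalar part of R is 0, which pins the rotor phase on the principal branch; dividing the bivector part by the sine of that phase recovers the unit plane, and L is the phase times that plane.
Concretely: cos(phase) = 0 gives phase = ±pi/2, and since phase/sin(phase) is even the sign is immaterial: L = (phase/sin(phase)) * <R>_2 = (pi/2) * <R>_2.
Answer: -1344*pi/6995*e12 + 2592*pi/6995*e14 - 504*pi/6995*e23 - 1769*pi/2798*e24 - 972*pi/6995*e34


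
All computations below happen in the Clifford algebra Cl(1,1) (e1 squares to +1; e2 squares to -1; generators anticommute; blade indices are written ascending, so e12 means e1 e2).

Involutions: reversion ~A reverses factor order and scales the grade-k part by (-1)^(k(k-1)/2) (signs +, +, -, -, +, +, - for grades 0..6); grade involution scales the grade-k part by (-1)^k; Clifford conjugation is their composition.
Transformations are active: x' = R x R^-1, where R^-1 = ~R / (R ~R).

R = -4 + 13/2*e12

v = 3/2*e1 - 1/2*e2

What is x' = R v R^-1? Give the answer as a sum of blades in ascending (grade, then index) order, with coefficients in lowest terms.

~R = -4 - 13/2*e12, and R ~R = -105/4, so R^-1 = ~R / (-105/4).
R v = -11/4*e1 - 31/4*e2
Answer: -491/210*e1 - 391/210*e2


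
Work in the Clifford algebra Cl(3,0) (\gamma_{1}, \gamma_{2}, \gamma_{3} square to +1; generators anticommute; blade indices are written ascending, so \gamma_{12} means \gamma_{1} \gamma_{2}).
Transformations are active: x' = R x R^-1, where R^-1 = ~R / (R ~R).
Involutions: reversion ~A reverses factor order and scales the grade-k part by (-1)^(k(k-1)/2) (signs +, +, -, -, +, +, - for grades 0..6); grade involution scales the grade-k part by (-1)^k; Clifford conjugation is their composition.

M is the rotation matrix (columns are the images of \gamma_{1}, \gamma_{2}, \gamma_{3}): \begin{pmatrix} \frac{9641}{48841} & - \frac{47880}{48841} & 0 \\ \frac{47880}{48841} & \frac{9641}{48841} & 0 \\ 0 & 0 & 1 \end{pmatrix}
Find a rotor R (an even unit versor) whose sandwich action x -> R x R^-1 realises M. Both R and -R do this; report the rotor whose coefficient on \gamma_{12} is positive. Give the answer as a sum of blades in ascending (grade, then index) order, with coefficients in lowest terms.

Method: write R = a + b12*\gamma_{12} + b13*\gamma_{13} + b23*\gamma_{23} with a^2 + b12^2 + b13^2 + b23^2 = 1 (so R^-1 = ~R). Expanding the columns R e_j ~R gives tr M = 4a^2 - 1 and, from the antisymmetric part, M21 - M12 = -4a*b12, M13 - M31 = 4a*b13, M32 - M23 = -4a*b23.
Here tr M = \frac{68123}{48841}, so a^2 = (1 + tr M)/4 = \frac{29241}{48841} and a = ±\frac{171}{221}. Taking a = \frac{171}{221}: M21 - M12 = \frac{95760}{48841}, M13 - M31 = 0, M32 - M23 = 0, giving b12 = -\frac{140}{221}, b13 = 0, b23 = 0, i.e. R = \frac{171}{221} - \frac{140}{221} \gamma_{12}.
Its \gamma_{12} coefficient is negative, so report the other preimage -R.
Answer: -\frac{171}{221} + \frac{140}{221} \gamma_{12}. Key observation: the double cover Spin(3) -> SO(3) sends R and -R to the same matrix (trace \frac{68123}{48841} here), so the stated sign of the \gamma_{12} coefficient is what selects one sheet.


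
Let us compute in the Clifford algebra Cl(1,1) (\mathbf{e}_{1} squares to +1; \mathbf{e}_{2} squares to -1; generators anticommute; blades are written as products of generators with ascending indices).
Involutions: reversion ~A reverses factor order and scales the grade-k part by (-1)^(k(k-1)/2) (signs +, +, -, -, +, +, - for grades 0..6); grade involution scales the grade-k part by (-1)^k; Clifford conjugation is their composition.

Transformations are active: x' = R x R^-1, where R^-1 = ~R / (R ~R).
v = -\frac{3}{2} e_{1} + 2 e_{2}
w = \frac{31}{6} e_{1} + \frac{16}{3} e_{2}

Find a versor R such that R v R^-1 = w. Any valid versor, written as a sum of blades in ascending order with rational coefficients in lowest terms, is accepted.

Take R = v + w = \frac{11}{3} e_{1} + \frac{22}{3} e_{2}. Because q(v) = q(w) = -\frac{7}{4}, conjugation by R sends v exactly to w.
Answer: \frac{11}{3} e_{1} + \frac{22}{3} e_{2}


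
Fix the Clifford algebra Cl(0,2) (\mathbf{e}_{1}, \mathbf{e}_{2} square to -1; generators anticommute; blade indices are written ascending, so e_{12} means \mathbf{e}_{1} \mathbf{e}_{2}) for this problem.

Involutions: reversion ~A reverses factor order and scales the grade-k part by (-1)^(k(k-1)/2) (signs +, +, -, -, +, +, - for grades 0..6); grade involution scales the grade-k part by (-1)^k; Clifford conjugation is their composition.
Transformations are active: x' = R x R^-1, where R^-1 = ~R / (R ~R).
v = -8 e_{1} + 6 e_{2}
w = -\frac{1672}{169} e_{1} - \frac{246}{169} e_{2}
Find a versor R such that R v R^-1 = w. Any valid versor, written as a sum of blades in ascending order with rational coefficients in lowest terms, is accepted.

Key observation: q(v) = q(w) = -100 (sandwiches preserve the norm), so R = v + w = -\frac{3024}{169} e_{1} + \frac{768}{169} e_{2} works whenever it is invertible — the component of v along it is kept and (v - w)/2 reverses, sending v to w.
Answer: -\frac{3024}{169} e_{1} + \frac{768}{169} e_{2}
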